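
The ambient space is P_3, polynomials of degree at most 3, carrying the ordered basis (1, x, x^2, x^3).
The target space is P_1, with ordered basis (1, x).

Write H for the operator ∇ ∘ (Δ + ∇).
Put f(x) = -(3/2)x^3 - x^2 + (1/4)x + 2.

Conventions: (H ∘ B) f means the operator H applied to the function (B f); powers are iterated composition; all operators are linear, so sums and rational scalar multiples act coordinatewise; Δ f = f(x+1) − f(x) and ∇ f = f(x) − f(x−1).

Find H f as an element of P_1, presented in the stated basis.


g(x) = -18x + 5

Δ f = -(9/2)x^2 - (13/2)x - 9/4
∇ f = -(9/2)x^2 + (5/2)x - 1/4
(Δ + ∇) f = -9x^2 - 4x - 5/2
∇ (Δ + ∇) f = -18x + 5


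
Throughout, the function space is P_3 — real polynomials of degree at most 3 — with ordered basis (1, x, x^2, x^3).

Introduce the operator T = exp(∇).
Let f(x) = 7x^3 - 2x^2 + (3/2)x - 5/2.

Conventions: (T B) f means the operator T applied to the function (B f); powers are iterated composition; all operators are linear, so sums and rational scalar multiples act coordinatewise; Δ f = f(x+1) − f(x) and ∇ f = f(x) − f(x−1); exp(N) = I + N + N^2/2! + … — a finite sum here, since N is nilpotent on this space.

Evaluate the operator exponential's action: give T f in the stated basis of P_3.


order-1 term: 21x^2 - 25x + 21/2
order-2 term: 21x - 23
order-3 term: 7
the series for exp(∇) f terminates at order 3
exp(∇) f = 7x^3 + 19x^2 - (5/2)x - 8

the result is g(x) = 7x^3 + 19x^2 - (5/2)x - 8


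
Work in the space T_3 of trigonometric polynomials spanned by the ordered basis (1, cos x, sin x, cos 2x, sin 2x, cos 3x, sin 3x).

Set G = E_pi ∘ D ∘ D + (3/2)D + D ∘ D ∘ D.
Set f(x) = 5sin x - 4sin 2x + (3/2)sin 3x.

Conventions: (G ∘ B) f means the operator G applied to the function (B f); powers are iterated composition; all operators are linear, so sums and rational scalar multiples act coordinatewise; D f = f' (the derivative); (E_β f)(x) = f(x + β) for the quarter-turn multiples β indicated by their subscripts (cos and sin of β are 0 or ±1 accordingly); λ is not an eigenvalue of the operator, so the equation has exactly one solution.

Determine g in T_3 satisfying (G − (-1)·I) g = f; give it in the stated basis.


write g with unknown coordinates in the stated basis and equate coefficients in (G − (-1)·I) g = f
solving from the highest basis element down gives g = -(10/17)cos x + (40/17)sin x - (10/17)cos 2x + (6/17)sin 2x + (27/485)cos 3x + (12/485)sin 3x
check: G g = (10/17)cos x + (45/17)sin x + (10/17)cos 2x - (74/17)sin 2x - (27/485)cos 3x + (1431/970)sin 3x
so G g − (-1)·g = 5sin x - 4sin 2x + (3/2)sin 3x = f ✓

the image equals g(x) = -(10/17)cos x + (40/17)sin x - (10/17)cos 2x + (6/17)sin 2x + (27/485)cos 3x + (12/485)sin 3x


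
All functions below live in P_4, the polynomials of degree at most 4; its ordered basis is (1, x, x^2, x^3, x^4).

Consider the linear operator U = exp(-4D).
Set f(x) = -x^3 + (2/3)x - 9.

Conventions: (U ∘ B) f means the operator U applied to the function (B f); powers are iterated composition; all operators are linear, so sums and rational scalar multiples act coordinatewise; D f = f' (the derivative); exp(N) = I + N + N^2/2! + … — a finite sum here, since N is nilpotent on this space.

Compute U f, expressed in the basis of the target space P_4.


order-1 term: 12x^2 - 8/3
order-2 term: -48x
order-3 term: 64
the series for exp(-4D) f terminates at order 3
exp(-4D) f = -x^3 + 12x^2 - (142/3)x + 157/3

the result is g(x) = -x^3 + 12x^2 - (142/3)x + 157/3


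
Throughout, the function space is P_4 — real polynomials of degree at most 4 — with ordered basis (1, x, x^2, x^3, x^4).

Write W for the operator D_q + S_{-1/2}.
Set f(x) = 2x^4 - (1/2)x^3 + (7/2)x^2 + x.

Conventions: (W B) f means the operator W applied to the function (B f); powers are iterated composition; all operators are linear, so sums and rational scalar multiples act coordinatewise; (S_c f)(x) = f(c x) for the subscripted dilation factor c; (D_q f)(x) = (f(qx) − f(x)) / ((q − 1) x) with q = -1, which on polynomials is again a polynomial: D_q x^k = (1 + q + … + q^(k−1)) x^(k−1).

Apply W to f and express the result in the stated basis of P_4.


the image equals g(x) = (1/8)x^4 + (1/16)x^3 + (3/8)x^2 - (1/2)x + 1

D_q f = -(1/2)x^2 + 1
S_{-1/2} f = (1/8)x^4 + (1/16)x^3 + (7/8)x^2 - (1/2)x
(D_q + S_{-1/2}) f = (1/8)x^4 + (1/16)x^3 + (3/8)x^2 - (1/2)x + 1


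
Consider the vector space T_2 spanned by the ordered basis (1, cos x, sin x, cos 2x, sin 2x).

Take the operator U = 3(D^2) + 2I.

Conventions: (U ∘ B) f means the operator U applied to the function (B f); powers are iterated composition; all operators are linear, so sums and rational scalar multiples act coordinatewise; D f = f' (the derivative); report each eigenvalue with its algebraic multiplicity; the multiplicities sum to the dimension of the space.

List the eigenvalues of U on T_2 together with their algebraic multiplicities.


image of 1: 2
image of cos x: -cos x
image of sin x: -sin x
image of cos 2x: -10cos 2x
image of sin 2x: -10sin 2x
the matrix is diagonal; its diagonal is (2, -1, -1, -10, -10)
for a triangular matrix the eigenvalues are the diagonal entries, with algebraic multiplicity their repetition count

λ = -10 (multiplicity 2), λ = -1 (multiplicity 2), λ = 2 (multiplicity 1)


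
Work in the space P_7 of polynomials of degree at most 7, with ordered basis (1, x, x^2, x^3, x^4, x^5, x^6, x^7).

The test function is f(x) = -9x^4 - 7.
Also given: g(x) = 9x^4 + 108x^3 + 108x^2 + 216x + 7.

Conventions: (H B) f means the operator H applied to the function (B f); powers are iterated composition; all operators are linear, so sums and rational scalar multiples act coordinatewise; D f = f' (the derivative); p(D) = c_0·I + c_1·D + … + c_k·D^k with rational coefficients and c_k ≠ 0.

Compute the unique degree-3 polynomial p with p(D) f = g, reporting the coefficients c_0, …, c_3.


D^0 f = -9x^4 - 7
D^1 f = -36x^3
D^2 f = -108x^2
D^3 f = -216x
matching coefficients of g against c_0 f + c_1 Df + … from the top degree down determines the c_i
solution: c_0 = -1, c_1 = -3, c_2 = -1, c_3 = -1

p(D) = -I − 3·D − D^2 − D^3, i.e. c_0 = -1, c_1 = -3, c_2 = -1, c_3 = -1


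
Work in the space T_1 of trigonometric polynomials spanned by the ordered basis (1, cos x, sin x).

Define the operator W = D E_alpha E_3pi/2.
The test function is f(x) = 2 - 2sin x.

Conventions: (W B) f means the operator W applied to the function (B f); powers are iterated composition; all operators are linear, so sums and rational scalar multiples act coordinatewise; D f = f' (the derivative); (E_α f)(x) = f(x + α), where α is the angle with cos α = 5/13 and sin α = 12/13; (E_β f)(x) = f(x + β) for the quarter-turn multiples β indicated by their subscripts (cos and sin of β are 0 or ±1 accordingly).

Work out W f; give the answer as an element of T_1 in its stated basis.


the result is g(x) = -(24/13)cos x - (10/13)sin x

E_3pi/2 f = 2 + 2cos x
E_alpha E_3pi/2 f = 2 + (10/13)cos x - (24/13)sin x
D E_alpha E_3pi/2 f = -(24/13)cos x - (10/13)sin x


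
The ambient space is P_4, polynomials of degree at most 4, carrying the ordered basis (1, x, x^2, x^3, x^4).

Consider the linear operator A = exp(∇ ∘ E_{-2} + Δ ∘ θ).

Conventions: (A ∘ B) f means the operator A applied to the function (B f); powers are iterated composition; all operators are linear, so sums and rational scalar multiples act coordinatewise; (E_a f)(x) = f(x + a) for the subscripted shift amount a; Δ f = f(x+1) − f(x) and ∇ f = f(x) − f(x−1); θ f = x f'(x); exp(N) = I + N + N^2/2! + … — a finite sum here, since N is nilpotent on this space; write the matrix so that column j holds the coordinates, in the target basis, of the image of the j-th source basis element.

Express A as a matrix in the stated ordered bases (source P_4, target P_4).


image of 1: 1
image of x: x + 2
image of x^2: x^2 + 6x + 3
image of x^3: x^3 + 12x^2 + 30x + 22
image of x^4: x^4 + 20x^3 + 114x^2 + 254x + 208
each image's coordinates form column j of the matrix

the matrix is [[1, 2, 3, 22, 208]; [0, 1, 6, 30, 254]; [0, 0, 1, 12, 114]; [0, 0, 0, 1, 20]; [0, 0, 0, 0, 1]] (rows listed top to bottom)


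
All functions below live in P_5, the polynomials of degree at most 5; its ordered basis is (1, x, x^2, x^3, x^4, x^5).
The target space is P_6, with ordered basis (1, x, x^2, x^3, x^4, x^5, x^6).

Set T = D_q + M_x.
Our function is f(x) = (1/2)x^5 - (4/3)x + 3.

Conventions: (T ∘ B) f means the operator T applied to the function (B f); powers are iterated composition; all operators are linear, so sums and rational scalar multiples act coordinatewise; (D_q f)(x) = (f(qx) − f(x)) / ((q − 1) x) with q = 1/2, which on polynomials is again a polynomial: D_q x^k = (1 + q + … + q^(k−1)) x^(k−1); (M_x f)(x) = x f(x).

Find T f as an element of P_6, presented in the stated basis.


D_q f = (31/32)x^4 - 4/3
M_x f = (1/2)x^6 - (4/3)x^2 + 3x
(D_q + M_x) f = (1/2)x^6 + (31/32)x^4 - (4/3)x^2 + 3x - 4/3

the result is g(x) = (1/2)x^6 + (31/32)x^4 - (4/3)x^2 + 3x - 4/3


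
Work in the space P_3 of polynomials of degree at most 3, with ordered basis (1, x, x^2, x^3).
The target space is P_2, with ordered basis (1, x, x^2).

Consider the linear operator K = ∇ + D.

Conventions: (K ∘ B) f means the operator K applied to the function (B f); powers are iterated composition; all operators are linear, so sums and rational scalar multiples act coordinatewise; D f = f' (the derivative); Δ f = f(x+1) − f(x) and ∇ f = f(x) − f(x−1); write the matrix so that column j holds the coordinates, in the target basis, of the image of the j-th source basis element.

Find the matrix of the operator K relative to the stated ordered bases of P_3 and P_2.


image of 1: 0
image of x: 2
image of x^2: 4x - 1
image of x^3: 6x^2 - 3x + 1
each image's coordinates form column j of the matrix

the matrix is [[0, 2, -1, 1]; [0, 0, 4, -3]; [0, 0, 0, 6]] (rows listed top to bottom)


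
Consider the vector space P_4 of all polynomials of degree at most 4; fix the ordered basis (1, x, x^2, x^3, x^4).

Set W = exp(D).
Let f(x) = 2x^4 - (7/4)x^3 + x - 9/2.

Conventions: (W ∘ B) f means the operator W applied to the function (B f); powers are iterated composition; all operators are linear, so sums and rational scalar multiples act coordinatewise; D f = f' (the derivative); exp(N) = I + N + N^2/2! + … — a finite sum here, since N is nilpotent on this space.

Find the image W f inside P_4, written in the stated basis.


order-1 term: 8x^3 - (21/4)x^2 + 1
order-2 term: 12x^2 - (21/4)x
order-3 term: 8x - 7/4
order-4 term: 2
the series for exp(D) f terminates at order 4
exp(D) f = 2x^4 + (25/4)x^3 + (27/4)x^2 + (15/4)x - 13/4

the result is g(x) = 2x^4 + (25/4)x^3 + (27/4)x^2 + (15/4)x - 13/4


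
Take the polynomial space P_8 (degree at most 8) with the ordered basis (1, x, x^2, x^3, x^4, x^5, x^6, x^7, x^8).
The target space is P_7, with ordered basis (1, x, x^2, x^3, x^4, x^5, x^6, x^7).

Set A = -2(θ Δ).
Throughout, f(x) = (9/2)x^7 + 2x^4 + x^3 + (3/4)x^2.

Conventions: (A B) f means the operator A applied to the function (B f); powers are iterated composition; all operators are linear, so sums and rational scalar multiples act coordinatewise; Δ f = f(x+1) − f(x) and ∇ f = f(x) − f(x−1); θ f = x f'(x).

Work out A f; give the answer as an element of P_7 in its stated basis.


g(x) = -378x^6 - 945x^5 - 1260x^4 - 993x^3 - 438x^2 - 88x

Δ f = (63/2)x^6 + (189/2)x^5 + (315/2)x^4 + (331/2)x^3 + (219/2)x^2 + 44x + 33/4
θ Δ f = 189x^6 + (945/2)x^5 + 630x^4 + (993/2)x^3 + 219x^2 + 44x
(-2(θ Δ)) f = -378x^6 - 945x^5 - 1260x^4 - 993x^3 - 438x^2 - 88x


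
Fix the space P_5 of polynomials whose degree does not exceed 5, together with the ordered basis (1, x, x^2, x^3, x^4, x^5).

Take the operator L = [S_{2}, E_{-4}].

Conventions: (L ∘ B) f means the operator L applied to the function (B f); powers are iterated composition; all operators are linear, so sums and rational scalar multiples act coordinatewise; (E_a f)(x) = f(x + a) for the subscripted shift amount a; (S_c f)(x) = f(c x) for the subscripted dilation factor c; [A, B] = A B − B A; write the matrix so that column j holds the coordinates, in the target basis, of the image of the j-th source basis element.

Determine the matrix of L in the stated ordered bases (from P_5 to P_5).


image of 1: 0
image of x: 4
image of x^2: 16x - 48
image of x^3: 48x^2 - 288x + 448
image of x^4: 128x^3 - 1152x^2 + 3584x - 3840
image of x^5: 320x^4 - 3840x^3 + 17920x^2 - 38400x + 31744
each image's coordinates form column j of the matrix

the matrix is [[0, 4, -48, 448, -3840, 31744]; [0, 0, 16, -288, 3584, -38400]; [0, 0, 0, 48, -1152, 17920]; [0, 0, 0, 0, 128, -3840]; [0, 0, 0, 0, 0, 320]; [0, 0, 0, 0, 0, 0]] (rows listed top to bottom)


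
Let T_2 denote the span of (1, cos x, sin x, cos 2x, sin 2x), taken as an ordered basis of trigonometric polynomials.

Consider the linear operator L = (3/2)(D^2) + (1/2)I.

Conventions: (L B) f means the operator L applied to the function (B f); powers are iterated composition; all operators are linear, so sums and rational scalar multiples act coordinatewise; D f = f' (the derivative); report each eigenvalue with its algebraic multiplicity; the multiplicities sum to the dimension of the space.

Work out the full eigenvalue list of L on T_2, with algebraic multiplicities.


λ = -11/2 (multiplicity 2), λ = -1 (multiplicity 2), λ = 1/2 (multiplicity 1)

image of 1: 1/2
image of cos x: -cos x
image of sin x: -sin x
image of cos 2x: -(11/2)cos 2x
image of sin 2x: -(11/2)sin 2x
the matrix is diagonal; its diagonal is (1/2, -1, -1, -11/2, -11/2)
for a triangular matrix the eigenvalues are the diagonal entries, with algebraic multiplicity their repetition count


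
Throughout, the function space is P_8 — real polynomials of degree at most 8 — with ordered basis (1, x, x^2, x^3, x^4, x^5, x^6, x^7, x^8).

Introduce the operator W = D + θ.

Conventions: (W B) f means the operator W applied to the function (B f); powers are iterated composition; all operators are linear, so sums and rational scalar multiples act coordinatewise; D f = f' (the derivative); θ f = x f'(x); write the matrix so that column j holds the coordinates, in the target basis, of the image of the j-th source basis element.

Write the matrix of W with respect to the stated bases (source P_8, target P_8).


image of 1: 0
image of x: x + 1
image of x^2: 2x^2 + 2x
image of x^3: 3x^3 + 3x^2
image of x^4: 4x^4 + 4x^3
image of x^5: 5x^5 + 5x^4
image of x^6: 6x^6 + 6x^5
image of x^7: 7x^7 + 7x^6
image of x^8: 8x^8 + 8x^7
each image's coordinates form column j of the matrix

the matrix is [[0, 1, 0, 0, 0, 0, 0, 0, 0]; [0, 1, 2, 0, 0, 0, 0, 0, 0]; [0, 0, 2, 3, 0, 0, 0, 0, 0]; [0, 0, 0, 3, 4, 0, 0, 0, 0]; [0, 0, 0, 0, 4, 5, 0, 0, 0]; [0, 0, 0, 0, 0, 5, 6, 0, 0]; [0, 0, 0, 0, 0, 0, 6, 7, 0]; [0, 0, 0, 0, 0, 0, 0, 7, 8]; [0, 0, 0, 0, 0, 0, 0, 0, 8]] (rows listed top to bottom)


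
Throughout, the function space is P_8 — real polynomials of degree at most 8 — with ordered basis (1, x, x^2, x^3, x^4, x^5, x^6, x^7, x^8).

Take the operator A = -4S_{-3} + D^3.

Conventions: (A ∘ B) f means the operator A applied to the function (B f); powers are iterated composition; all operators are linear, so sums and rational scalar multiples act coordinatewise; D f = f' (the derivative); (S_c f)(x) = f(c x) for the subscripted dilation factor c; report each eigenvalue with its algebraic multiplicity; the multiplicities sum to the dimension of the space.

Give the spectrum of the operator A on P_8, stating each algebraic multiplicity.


image of 1: -4
image of x: 12x
image of x^2: -36x^2
image of x^3: 108x^3 + 6
image of x^4: -324x^4 + 24x
image of x^5: 972x^5 + 60x^2
image of x^6: -2916x^6 + 120x^3
image of x^7: 8748x^7 + 210x^4
image of x^8: -26244x^8 + 336x^5
the matrix is upper triangular; its diagonal is (-4, 12, -36, 108, -324, 972, -2916, 8748, -26244)
for a triangular matrix the eigenvalues are the diagonal entries, with algebraic multiplicity their repetition count

λ = -26244 (multiplicity 1), λ = -2916 (multiplicity 1), λ = -324 (multiplicity 1), λ = -36 (multiplicity 1), λ = -4 (multiplicity 1), λ = 12 (multiplicity 1), λ = 108 (multiplicity 1), λ = 972 (multiplicity 1), λ = 8748 (multiplicity 1)


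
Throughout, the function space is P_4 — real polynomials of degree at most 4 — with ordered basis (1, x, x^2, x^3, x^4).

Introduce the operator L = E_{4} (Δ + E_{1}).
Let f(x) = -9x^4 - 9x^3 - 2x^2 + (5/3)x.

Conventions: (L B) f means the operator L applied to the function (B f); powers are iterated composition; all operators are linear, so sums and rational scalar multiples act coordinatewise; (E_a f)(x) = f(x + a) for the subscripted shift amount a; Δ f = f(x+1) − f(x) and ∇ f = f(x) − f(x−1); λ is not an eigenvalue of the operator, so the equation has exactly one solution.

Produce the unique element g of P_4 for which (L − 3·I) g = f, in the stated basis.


write g with unknown coordinates in the stated basis and equate coefficients in (L − 3·I) g = f
solving from the highest basis element down gives g = (9/2)x^4 + (117/2)x^3 + (1973/2)x^2 + (31727/3)x + 112349/2
check: L g = (9/2)x^4 + (333/2)x^3 + (5915/2)x^2 + (95186/3)x + 337047/2
so L g − 3·g = -9x^4 - 9x^3 - 2x^2 + (5/3)x = f ✓

the result is g(x) = (9/2)x^4 + (117/2)x^3 + (1973/2)x^2 + (31727/3)x + 112349/2


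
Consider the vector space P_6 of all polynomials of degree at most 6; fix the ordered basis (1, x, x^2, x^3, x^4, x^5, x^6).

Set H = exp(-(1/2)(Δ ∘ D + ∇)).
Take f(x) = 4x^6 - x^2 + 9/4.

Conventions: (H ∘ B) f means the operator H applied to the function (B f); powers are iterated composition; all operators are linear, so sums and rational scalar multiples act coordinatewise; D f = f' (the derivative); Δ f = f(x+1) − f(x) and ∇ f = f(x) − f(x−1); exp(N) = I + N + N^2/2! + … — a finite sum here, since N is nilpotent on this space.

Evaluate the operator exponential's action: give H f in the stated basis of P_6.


order-1 term: -12x^5 - 30x^4 - 160x^3 - 90x^2 - 71x - 19/2
order-2 term: 15x^4 + 60x^3 + 285x^2 + 330x + 963/4
order-3 term: -10x^3 - 45x^2 - 165x - 150
order-4 term: (15/4)x^2 + 15x + 125/4
order-5 term: -(3/4)x - 15/8
order-6 term: 1/16
the series for exp(-(1/2)(Δ ∘ D + ∇)) f terminates at order 6
exp(-(1/2)(Δ ∘ D + ∇)) f = 4x^6 - 12x^5 - 15x^4 - 110x^3 + (611/4)x^2 + (433/4)x + 1807/16

g(x) = 4x^6 - 12x^5 - 15x^4 - 110x^3 + (611/4)x^2 + (433/4)x + 1807/16


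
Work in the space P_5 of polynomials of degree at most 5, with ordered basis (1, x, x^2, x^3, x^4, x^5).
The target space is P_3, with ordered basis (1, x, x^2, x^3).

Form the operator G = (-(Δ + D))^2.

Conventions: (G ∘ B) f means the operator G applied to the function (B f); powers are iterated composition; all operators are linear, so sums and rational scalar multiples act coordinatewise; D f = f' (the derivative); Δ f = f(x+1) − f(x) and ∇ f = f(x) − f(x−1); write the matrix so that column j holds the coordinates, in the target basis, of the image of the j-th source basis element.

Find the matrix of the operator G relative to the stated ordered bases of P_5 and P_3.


image of 1: 0
image of x: 0
image of x^2: 8
image of x^3: 24x + 12
image of x^4: 48x^2 + 48x + 22
image of x^5: 80x^3 + 120x^2 + 110x + 40
each image's coordinates form column j of the matrix

the matrix is [[0, 0, 8, 12, 22, 40]; [0, 0, 0, 24, 48, 110]; [0, 0, 0, 0, 48, 120]; [0, 0, 0, 0, 0, 80]] (rows listed top to bottom)


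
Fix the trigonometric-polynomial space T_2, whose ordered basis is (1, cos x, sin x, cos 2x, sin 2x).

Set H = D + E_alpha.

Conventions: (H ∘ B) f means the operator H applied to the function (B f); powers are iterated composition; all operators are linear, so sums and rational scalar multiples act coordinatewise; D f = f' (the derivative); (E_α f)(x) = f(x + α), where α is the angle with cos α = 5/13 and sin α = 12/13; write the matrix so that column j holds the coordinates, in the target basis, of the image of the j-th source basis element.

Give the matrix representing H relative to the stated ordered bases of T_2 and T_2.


image of 1: 1
image of cos x: (5/13)cos x - (25/13)sin x
image of sin x: (25/13)cos x + (5/13)sin x
image of cos 2x: -(119/169)cos 2x - (458/169)sin 2x
image of sin 2x: (458/169)cos 2x - (119/169)sin 2x
each image's coordinates form column j of the matrix

the matrix is [[1, 0, 0, 0, 0]; [0, 5/13, 25/13, 0, 0]; [0, -25/13, 5/13, 0, 0]; [0, 0, 0, -119/169, 458/169]; [0, 0, 0, -458/169, -119/169]] (rows listed top to bottom)


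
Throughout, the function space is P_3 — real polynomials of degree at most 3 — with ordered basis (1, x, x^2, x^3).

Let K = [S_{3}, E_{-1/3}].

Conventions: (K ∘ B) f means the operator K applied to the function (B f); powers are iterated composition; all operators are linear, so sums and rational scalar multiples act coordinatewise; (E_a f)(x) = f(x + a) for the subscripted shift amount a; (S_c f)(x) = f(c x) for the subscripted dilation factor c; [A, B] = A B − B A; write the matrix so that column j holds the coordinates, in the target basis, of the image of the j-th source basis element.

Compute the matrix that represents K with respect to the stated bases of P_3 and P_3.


the matrix is [[0, 2/3, -8/9, 26/27]; [0, 0, 4, -8]; [0, 0, 0, 18]; [0, 0, 0, 0]] (rows listed top to bottom)

image of 1: 0
image of x: 2/3
image of x^2: 4x - 8/9
image of x^3: 18x^2 - 8x + 26/27
each image's coordinates form column j of the matrix


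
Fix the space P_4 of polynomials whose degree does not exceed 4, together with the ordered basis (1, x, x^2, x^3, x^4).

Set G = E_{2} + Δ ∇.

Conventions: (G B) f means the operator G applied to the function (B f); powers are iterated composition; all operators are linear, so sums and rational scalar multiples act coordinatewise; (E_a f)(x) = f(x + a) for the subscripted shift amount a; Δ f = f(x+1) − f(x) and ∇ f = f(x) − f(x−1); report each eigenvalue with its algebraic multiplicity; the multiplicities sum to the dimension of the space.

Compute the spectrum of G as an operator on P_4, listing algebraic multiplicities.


λ = 1 (multiplicity 5)

image of 1: 1
image of x: x + 2
image of x^2: x^2 + 4x + 6
image of x^3: x^3 + 6x^2 + 18x + 8
image of x^4: x^4 + 8x^3 + 36x^2 + 32x + 18
the matrix is upper triangular; its diagonal is (1, 1, 1, 1, 1)
for a triangular matrix the eigenvalues are the diagonal entries, with algebraic multiplicity their repetition count


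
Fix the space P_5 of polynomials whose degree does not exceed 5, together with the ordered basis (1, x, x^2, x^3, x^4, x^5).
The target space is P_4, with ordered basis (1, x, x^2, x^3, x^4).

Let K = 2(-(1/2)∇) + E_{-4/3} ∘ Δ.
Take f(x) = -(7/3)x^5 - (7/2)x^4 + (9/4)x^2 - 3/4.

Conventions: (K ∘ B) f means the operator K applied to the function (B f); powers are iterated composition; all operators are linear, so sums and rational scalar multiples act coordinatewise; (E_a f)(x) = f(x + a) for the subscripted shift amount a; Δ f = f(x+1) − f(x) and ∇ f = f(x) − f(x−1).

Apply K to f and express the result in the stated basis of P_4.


∇ f = -(35/3)x^4 + (28/3)x^3 - (7/3)x^2 + (13/6)x - 13/12
(-(1/2)∇) f = (35/6)x^4 - (14/3)x^3 + (7/6)x^2 - (13/12)x + 13/24
(2(-(1/2)∇)) f = (35/3)x^4 - (28/3)x^3 + (7/3)x^2 - (13/6)x + 13/12
Δ f = -(35/3)x^4 - (112/3)x^3 - (133/3)x^2 - (127/6)x - 43/12
E_{-4/3} Δ f = -(35/3)x^4 + (224/9)x^3 - (175/9)x^2 + (1387/162)x - 2483/972
(2(-(1/2)∇) + E_{-4/3} ∘ Δ) f = (140/9)x^3 - (154/9)x^2 + (518/81)x - 715/486

the image equals g(x) = (140/9)x^3 - (154/9)x^2 + (518/81)x - 715/486


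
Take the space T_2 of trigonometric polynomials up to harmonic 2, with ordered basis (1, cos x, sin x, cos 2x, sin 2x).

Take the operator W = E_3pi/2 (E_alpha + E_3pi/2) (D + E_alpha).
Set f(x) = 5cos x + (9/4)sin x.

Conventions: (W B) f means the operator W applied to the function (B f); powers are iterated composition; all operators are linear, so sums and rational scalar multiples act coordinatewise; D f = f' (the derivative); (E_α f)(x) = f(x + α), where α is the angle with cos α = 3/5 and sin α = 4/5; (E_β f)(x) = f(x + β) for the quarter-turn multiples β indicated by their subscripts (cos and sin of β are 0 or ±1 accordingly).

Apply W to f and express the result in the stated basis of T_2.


D f = (9/4)cos x - 5sin x
E_alpha f = (24/5)cos x - (53/20)sin x
(D + E_alpha) f = (141/20)cos x - (153/20)sin x
E_alpha (D + E_alpha) f = -(189/100)cos x - (1023/100)sin x
E_3pi/2 (D + E_alpha) f = (153/20)cos x + (141/20)sin x
(E_alpha + E_3pi/2) (D + E_alpha) f = (144/25)cos x - (159/50)sin x
E_3pi/2 ((E_alpha + E_3pi/2) (D + E_alpha)) f = (159/50)cos x + (144/25)sin x

the result is g(x) = (159/50)cos x + (144/25)sin x


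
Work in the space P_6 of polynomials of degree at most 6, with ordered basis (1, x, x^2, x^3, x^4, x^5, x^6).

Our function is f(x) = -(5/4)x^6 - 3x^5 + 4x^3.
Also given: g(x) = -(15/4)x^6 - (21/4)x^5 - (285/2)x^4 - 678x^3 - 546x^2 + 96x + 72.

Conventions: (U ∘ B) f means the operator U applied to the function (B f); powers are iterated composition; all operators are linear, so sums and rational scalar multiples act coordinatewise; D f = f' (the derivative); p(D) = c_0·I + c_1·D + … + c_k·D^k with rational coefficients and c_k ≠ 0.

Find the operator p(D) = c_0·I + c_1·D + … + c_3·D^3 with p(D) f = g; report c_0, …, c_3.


D^0 f = -(5/4)x^6 - 3x^5 + 4x^3
D^1 f = -(15/2)x^5 - 15x^4 + 12x^2
D^2 f = -(75/2)x^4 - 60x^3 + 24x
D^3 f = -150x^3 - 180x^2 + 24
matching coefficients of g against c_0 f + c_1 Df + … from the top degree down determines the c_i
solution: c_0 = 3, c_1 = -1/2, c_2 = 4, c_3 = 3

c_0 = 3, c_1 = -1/2, c_2 = 4, c_3 = 3


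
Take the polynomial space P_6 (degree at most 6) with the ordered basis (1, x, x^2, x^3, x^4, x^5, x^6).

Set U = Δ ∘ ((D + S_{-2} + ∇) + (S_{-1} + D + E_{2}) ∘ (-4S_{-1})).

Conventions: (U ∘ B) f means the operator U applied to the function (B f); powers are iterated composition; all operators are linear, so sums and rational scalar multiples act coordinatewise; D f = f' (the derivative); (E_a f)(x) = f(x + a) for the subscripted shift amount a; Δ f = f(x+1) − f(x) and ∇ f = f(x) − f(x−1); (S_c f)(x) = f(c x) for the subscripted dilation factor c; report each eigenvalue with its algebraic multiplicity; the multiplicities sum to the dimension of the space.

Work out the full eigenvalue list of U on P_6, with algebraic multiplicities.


image of 1: 0
image of x: -2
image of x^2: -8x - 24
image of x^3: -24x^2 + 60x + 79
image of x^4: 32x^3 - 72x^2 - 292x - 258
image of x^5: -160x^4 - 40x^3 + 550x^2 + 1230x + 833
image of x^6: 336x^5 + 540x^4 - 500x^3 - 3150x^2 - 4794x - 2616
the matrix is upper triangular; its diagonal is (0, 0, 0, 0, 0, 0, 0)
for a triangular matrix the eigenvalues are the diagonal entries, with algebraic multiplicity their repetition count

λ = 0 (multiplicity 7)


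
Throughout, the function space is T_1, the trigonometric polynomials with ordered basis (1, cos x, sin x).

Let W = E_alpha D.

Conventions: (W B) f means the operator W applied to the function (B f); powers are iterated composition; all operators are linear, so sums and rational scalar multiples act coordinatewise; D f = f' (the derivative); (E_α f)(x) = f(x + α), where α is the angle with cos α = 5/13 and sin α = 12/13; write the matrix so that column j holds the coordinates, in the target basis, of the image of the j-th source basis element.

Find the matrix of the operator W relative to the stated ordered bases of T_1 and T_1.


the matrix is [[0, 0, 0]; [0, -12/13, 5/13]; [0, -5/13, -12/13]] (rows listed top to bottom)

image of 1: 0
image of cos x: -(12/13)cos x - (5/13)sin x
image of sin x: (5/13)cos x - (12/13)sin x
each image's coordinates form column j of the matrix


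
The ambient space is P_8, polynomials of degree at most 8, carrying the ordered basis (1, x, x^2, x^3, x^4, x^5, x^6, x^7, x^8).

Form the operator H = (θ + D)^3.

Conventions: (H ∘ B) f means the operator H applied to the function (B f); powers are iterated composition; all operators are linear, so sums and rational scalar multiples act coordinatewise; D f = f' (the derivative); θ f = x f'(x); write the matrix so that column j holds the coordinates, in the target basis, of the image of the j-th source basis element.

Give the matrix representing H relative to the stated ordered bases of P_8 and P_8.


image of 1: 0
image of x: x + 1
image of x^2: 8x^2 + 14x + 6
image of x^3: 27x^3 + 57x^2 + 36x + 6
image of x^4: 64x^4 + 148x^3 + 108x^2 + 24x
image of x^5: 125x^5 + 305x^4 + 240x^3 + 60x^2
image of x^6: 216x^6 + 546x^5 + 450x^4 + 120x^3
image of x^7: 343x^7 + 889x^6 + 756x^5 + 210x^4
image of x^8: 512x^8 + 1352x^7 + 1176x^6 + 336x^5
each image's coordinates form column j of the matrix

the matrix is [[0, 1, 6, 6, 0, 0, 0, 0, 0]; [0, 1, 14, 36, 24, 0, 0, 0, 0]; [0, 0, 8, 57, 108, 60, 0, 0, 0]; [0, 0, 0, 27, 148, 240, 120, 0, 0]; [0, 0, 0, 0, 64, 305, 450, 210, 0]; [0, 0, 0, 0, 0, 125, 546, 756, 336]; [0, 0, 0, 0, 0, 0, 216, 889, 1176]; [0, 0, 0, 0, 0, 0, 0, 343, 1352]; [0, 0, 0, 0, 0, 0, 0, 0, 512]] (rows listed top to bottom)


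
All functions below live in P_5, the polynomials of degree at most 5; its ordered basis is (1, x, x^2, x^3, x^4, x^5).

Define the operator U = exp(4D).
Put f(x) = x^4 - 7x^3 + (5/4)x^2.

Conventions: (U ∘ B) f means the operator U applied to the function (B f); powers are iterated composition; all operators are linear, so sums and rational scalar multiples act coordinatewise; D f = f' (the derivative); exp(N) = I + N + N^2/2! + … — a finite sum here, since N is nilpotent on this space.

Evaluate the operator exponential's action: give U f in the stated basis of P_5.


order-1 term: 16x^3 - 84x^2 + 10x
order-2 term: 96x^2 - 336x + 20
order-3 term: 256x - 448
order-4 term: 256
the series for exp(4D) f terminates at order 4
exp(4D) f = x^4 + 9x^3 + (53/4)x^2 - 70x - 172

the image equals g(x) = x^4 + 9x^3 + (53/4)x^2 - 70x - 172


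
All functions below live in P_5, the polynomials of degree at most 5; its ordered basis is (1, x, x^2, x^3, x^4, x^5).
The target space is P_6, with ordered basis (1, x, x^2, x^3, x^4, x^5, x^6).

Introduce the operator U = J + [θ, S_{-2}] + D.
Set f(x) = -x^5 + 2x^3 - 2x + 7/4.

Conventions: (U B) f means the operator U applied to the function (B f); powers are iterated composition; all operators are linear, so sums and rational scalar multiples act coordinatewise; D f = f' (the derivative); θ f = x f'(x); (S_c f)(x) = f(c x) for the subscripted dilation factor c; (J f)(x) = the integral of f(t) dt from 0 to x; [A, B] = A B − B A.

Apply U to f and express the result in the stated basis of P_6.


J f = -(1/6)x^6 + (1/2)x^4 - x^2 + (7/4)x
S_{-2} f = 32x^5 - 16x^3 + 4x + 7/4
θ S_{-2} f = 160x^5 - 48x^3 + 4x
θ f = -5x^5 + 6x^3 - 2x
S_{-2} θ f = 160x^5 - 48x^3 + 4x
[θ, S_{-2}] f = 0
D f = -5x^4 + 6x^2 - 2
(J + [θ, S_{-2}] + D) f = -(1/6)x^6 - (9/2)x^4 + 5x^2 + (7/4)x - 2

the result is g(x) = -(1/6)x^6 - (9/2)x^4 + 5x^2 + (7/4)x - 2


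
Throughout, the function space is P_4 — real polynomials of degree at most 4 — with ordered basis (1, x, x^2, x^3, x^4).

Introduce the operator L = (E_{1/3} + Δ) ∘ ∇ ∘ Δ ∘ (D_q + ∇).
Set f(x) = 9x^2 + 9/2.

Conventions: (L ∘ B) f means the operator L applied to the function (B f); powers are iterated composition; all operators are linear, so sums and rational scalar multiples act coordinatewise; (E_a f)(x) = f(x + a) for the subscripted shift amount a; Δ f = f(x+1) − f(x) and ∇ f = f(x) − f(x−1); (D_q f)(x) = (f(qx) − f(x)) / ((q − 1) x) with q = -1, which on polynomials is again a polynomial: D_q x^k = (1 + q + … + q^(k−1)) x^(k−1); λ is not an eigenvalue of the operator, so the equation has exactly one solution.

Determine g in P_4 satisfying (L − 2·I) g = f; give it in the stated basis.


write g with unknown coordinates in the stated basis and equate coefficients in (L − 2·I) g = f
solving from the highest basis element down gives g = -(9/2)x^2 - 9/4
check: L g = 0
so L g − 2·g = 9x^2 + 9/2 = f ✓

the result is g(x) = -(9/2)x^2 - 9/4


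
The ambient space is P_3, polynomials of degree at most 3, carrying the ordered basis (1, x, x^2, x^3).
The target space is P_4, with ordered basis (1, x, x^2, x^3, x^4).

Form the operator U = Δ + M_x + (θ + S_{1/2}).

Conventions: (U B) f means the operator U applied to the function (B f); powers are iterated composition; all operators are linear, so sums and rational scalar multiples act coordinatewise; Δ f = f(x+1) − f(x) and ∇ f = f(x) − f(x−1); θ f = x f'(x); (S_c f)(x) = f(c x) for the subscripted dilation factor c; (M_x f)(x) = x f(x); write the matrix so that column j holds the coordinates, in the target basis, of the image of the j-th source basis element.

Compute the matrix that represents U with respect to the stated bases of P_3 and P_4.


image of 1: x + 1
image of x: x^2 + (3/2)x + 1
image of x^2: x^3 + (9/4)x^2 + 2x + 1
image of x^3: x^4 + (25/8)x^3 + 3x^2 + 3x + 1
each image's coordinates form column j of the matrix

the matrix is [[1, 1, 1, 1]; [1, 3/2, 2, 3]; [0, 1, 9/4, 3]; [0, 0, 1, 25/8]; [0, 0, 0, 1]] (rows listed top to bottom)


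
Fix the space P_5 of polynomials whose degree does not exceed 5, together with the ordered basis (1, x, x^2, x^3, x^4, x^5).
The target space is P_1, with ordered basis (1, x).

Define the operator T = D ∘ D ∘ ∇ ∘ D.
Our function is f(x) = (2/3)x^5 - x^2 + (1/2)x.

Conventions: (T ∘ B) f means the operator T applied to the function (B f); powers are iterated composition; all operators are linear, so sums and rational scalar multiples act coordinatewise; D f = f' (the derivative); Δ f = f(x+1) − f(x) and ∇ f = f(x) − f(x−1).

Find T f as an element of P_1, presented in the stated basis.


the image equals g(x) = 80x - 40

D f = (10/3)x^4 - 2x + 1/2
∇ D f = (40/3)x^3 - 20x^2 + (40/3)x - 16/3
D ∇ D f = 40x^2 - 40x + 40/3
D (D ∘ ∇ ∘ D) f = 80x - 40


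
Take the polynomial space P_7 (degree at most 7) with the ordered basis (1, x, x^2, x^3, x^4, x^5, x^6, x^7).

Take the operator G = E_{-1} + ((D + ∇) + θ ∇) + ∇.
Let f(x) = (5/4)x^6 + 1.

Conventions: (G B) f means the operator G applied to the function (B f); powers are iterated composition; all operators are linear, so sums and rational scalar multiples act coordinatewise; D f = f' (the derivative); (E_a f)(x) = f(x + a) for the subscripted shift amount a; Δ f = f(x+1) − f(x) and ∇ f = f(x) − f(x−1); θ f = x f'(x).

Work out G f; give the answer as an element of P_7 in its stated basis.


E_{-1} f = (5/4)x^6 - (15/2)x^5 + (75/4)x^4 - 25x^3 + (75/4)x^2 - (15/2)x + 9/4
D f = (15/2)x^5
∇ f = (15/2)x^5 - (75/4)x^4 + 25x^3 - (75/4)x^2 + (15/2)x - 5/4
(D + ∇) f = 15x^5 - (75/4)x^4 + 25x^3 - (75/4)x^2 + (15/2)x - 5/4
∇ f = (15/2)x^5 - (75/4)x^4 + 25x^3 - (75/4)x^2 + (15/2)x - 5/4
θ ∇ f = (75/2)x^5 - 75x^4 + 75x^3 - (75/2)x^2 + (15/2)x
((D + ∇) + θ ∇) f = (105/2)x^5 - (375/4)x^4 + 100x^3 - (225/4)x^2 + 15x - 5/4
∇ f = (15/2)x^5 - (75/4)x^4 + 25x^3 - (75/4)x^2 + (15/2)x - 5/4
(E_{-1} + ((D + ∇) + θ ∇) + ∇) f = (5/4)x^6 + (105/2)x^5 - (375/4)x^4 + 100x^3 - (225/4)x^2 + 15x - 1/4

g(x) = (5/4)x^6 + (105/2)x^5 - (375/4)x^4 + 100x^3 - (225/4)x^2 + 15x - 1/4


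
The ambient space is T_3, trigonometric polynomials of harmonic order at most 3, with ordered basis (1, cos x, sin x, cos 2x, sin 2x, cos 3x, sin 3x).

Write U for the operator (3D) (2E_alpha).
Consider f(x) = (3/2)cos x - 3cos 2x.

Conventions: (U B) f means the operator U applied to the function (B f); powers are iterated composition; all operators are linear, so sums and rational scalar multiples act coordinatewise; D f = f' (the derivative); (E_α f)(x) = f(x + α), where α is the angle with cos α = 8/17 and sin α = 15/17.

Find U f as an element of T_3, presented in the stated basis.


the image equals g(x) = -(135/17)cos x - (72/17)sin x + (8640/289)cos 2x - (5796/289)sin 2x

E_alpha f = (12/17)cos x - (45/34)sin x + (483/289)cos 2x + (720/289)sin 2x
(2E_alpha) f = (24/17)cos x - (45/17)sin x + (966/289)cos 2x + (1440/289)sin 2x
D (2E_alpha) f = -(45/17)cos x - (24/17)sin x + (2880/289)cos 2x - (1932/289)sin 2x
(3D) (2E_alpha) f = -(135/17)cos x - (72/17)sin x + (8640/289)cos 2x - (5796/289)sin 2x


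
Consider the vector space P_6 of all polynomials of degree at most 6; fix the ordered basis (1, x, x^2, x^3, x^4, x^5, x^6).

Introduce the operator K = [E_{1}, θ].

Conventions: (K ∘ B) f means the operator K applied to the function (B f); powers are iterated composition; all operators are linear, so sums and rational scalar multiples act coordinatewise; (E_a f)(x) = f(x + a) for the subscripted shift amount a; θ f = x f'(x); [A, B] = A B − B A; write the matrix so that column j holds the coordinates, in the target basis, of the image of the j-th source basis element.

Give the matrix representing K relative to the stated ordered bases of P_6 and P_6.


image of 1: 0
image of x: 1
image of x^2: 2x + 2
image of x^3: 3x^2 + 6x + 3
image of x^4: 4x^3 + 12x^2 + 12x + 4
image of x^5: 5x^4 + 20x^3 + 30x^2 + 20x + 5
image of x^6: 6x^5 + 30x^4 + 60x^3 + 60x^2 + 30x + 6
each image's coordinates form column j of the matrix

the matrix is [[0, 1, 2, 3, 4, 5, 6]; [0, 0, 2, 6, 12, 20, 30]; [0, 0, 0, 3, 12, 30, 60]; [0, 0, 0, 0, 4, 20, 60]; [0, 0, 0, 0, 0, 5, 30]; [0, 0, 0, 0, 0, 0, 6]; [0, 0, 0, 0, 0, 0, 0]] (rows listed top to bottom)


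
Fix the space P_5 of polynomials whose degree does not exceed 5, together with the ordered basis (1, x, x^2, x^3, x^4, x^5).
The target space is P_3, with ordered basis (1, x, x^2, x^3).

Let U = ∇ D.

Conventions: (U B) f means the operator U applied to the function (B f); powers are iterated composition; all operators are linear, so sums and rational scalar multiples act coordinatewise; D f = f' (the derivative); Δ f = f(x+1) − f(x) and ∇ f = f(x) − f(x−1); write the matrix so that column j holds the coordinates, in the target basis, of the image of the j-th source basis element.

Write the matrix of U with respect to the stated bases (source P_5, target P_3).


image of 1: 0
image of x: 0
image of x^2: 2
image of x^3: 6x - 3
image of x^4: 12x^2 - 12x + 4
image of x^5: 20x^3 - 30x^2 + 20x - 5
each image's coordinates form column j of the matrix

the matrix is [[0, 0, 2, -3, 4, -5]; [0, 0, 0, 6, -12, 20]; [0, 0, 0, 0, 12, -30]; [0, 0, 0, 0, 0, 20]] (rows listed top to bottom)


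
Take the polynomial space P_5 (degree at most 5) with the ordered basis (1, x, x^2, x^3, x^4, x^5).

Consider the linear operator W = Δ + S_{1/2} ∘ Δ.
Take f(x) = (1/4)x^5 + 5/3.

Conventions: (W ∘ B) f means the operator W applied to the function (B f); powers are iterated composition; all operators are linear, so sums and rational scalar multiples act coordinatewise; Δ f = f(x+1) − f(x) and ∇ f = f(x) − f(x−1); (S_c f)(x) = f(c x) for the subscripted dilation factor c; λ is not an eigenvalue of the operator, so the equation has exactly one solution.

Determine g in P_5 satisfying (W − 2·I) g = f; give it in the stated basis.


the image equals g(x) = -(1/8)x^5 - (85/256)x^4 - (1485/1024)x^3 - (38875/8192)x^2 - (194085/16384)x - 950209/49152

write g with unknown coordinates in the stated basis and equate coefficients in (W − 2·I) g = f
solving from the highest basis element down gives g = -(1/8)x^5 - (85/256)x^4 - (1485/1024)x^3 - (38875/8192)x^2 - (194085/16384)x - 950209/49152
check: W g = -(85/128)x^4 - (1485/512)x^3 - (38875/4096)x^2 - (194085/8192)x - 303083/8192
so W g − 2·g = (1/4)x^5 + 5/3 = f ✓


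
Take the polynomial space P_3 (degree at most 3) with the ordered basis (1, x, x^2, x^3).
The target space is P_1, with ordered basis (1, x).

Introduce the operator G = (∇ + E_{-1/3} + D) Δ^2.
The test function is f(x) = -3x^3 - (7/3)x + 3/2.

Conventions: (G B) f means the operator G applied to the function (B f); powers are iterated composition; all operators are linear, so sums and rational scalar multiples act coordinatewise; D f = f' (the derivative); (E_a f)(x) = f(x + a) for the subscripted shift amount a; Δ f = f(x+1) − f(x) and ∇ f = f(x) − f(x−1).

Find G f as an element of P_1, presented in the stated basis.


Δ f = -9x^2 - 9x - 16/3
Δ Δ f = -18x - 18
∇ Δ^2 f = -18
E_{-1/3} Δ^2 f = -18x - 12
D Δ^2 f = -18
(∇ + E_{-1/3} + D) Δ^2 f = -18x - 48

g(x) = -18x - 48
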